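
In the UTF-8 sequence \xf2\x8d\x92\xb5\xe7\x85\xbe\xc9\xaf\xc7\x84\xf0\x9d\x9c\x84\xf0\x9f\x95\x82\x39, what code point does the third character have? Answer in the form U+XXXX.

U+026F

Offset 0: leading byte 0xF2 = 11110010 → 4-byte char #1 = F2 8D 92 B5.
Offset 4: leading byte 0xE7 = 11100111 → 3-byte char #2 = E7 85 BE.
Offset 7: leading byte 0xC9 = 11001001 → 2-byte char #3 = C9 AF.
Leading byte 0xC9 = 11001001 matches 110xxxxx → 2-byte sequence.
Byte 1: 0xC9 = 11001001, payload 01001 (5 bits).
Byte 2: 0xAF = 10101111 (10xxxxxx ✓), payload 101111.
Concatenate: 01001101111 = 0x26F (11 bits → U+026F).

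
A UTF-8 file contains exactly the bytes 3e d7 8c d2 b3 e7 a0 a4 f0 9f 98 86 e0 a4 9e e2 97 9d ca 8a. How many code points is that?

8

Byte at offset 0: 0x3E = 00111110 → 1-byte char (#1). Advance 1.
Byte at offset 1: 0xD7 = 11010111 → 2-byte char (#2). Advance 2.
Byte at offset 3: 0xD2 = 11010010 → 2-byte char (#3). Advance 2.
Byte at offset 5: 0xE7 = 11100111 → 3-byte char (#4). Advance 3.
Byte at offset 8: 0xF0 = 11110000 → 4-byte char (#5). Advance 4.
Byte at offset 12: 0xE0 = 11100000 → 3-byte char (#6). Advance 3.
Byte at offset 15: 0xE2 = 11100010 → 3-byte char (#7). Advance 3.
Byte at offset 18: 0xCA = 11001010 → 2-byte char (#8). Advance 2.
Reached end at offset 20 after 8 code points.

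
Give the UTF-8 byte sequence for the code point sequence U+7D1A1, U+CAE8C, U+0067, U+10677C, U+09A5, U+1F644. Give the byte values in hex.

F1 BD 86 A1 F3 8A BA 8C 67 F4 86 9D BC E0 A6 A5 F0 9F 99 84

U+7D1A1: 4-byte form → F1 BD 86 A1.
U+CAE8C: 4-byte form → F3 8A BA 8C.
U+0067: 1-byte form → 67.
U+10677C: 4-byte form → F4 86 9D BC.
U+09A5: 3-byte form → E0 A6 A5.
U+1F644: 4-byte form → F0 9F 99 84.
Concatenated (20 bytes): F1 BD 86 A1 F3 8A BA 8C 67 F4 86 9D BC E0 A6 A5 F0 9F 99 84.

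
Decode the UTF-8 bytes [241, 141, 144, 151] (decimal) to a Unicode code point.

Leading byte 0xF1 = 11110001 matches 11110xxx → 4-byte sequence.
Byte 1: 0xF1 = 11110001, payload 001 (3 bits).
Byte 2: 0x8D = 10001101 (10xxxxxx ✓), payload 001101.
Byte 3: 0x90 = 10010000 (10xxxxxx ✓), payload 010000.
Byte 4: 0x97 = 10010111 (10xxxxxx ✓), payload 010111.
Concatenate: 001001101010000010111 = 0x4D417 (21 bits → U+4D417).

U+4D417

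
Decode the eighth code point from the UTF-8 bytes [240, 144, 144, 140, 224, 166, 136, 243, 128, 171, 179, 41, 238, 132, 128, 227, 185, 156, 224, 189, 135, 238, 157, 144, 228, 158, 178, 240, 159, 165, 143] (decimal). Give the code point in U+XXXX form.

U+E750

Offset 0: leading byte 0xF0 = 11110000 → 4-byte char #1 = F0 90 90 8C.
Offset 4: leading byte 0xE0 = 11100000 → 3-byte char #2 = E0 A6 88.
Offset 7: leading byte 0xF3 = 11110011 → 4-byte char #3 = F3 80 AB B3.
Offset 11: leading byte 0x29 = 00101001 → 1-byte char #4 = 29.
Offset 12: leading byte 0xEE = 11101110 → 3-byte char #5 = EE 84 80.
Offset 15: leading byte 0xE3 = 11100011 → 3-byte char #6 = E3 B9 9C.
Offset 18: leading byte 0xE0 = 11100000 → 3-byte char #7 = E0 BD 87.
Offset 21: leading byte 0xEE = 11101110 → 3-byte char #8 = EE 9D 90.
Leading byte 0xEE = 11101110 matches 1110xxxx → 3-byte sequence.
Byte 1: 0xEE = 11101110, payload 1110 (4 bits).
Byte 2: 0x9D = 10011101 (10xxxxxx ✓), payload 011101.
Byte 3: 0x90 = 10010000 (10xxxxxx ✓), payload 010000.
Concatenate: 1110011101010000 = 0xE750 (16 bits → U+E750).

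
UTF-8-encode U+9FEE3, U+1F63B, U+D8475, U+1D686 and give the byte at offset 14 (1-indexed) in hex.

0x9D

1-indexed offset 14 is 0-indexed offset 13.
U+9FEE3 → 4-byte form F2 9F BB A3 at offsets 0–3.
U+1F63B → 4-byte form F0 9F 98 BB at offsets 4–7.
U+D8475 → 4-byte form F3 98 91 B5 at offsets 8–11.
U+1D686 → 4-byte form F0 9D 9A 86 at offsets 12–15.
Offset 13 falls in char 4's range; it's byte 2 of F0 9D 9A 86 = 0x9D.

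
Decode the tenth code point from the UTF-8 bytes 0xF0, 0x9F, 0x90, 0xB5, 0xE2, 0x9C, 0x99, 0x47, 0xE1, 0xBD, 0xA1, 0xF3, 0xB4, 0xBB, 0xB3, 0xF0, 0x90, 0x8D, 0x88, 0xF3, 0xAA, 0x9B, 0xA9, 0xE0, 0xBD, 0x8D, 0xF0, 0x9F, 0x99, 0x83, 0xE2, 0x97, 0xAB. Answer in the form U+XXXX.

Offset 0: leading byte 0xF0 = 11110000 → 4-byte char #1 = F0 9F 90 B5.
Offset 4: leading byte 0xE2 = 11100010 → 3-byte char #2 = E2 9C 99.
Offset 7: leading byte 0x47 = 01000111 → 1-byte char #3 = 47.
Offset 8: leading byte 0xE1 = 11100001 → 3-byte char #4 = E1 BD A1.
Offset 11: leading byte 0xF3 = 11110011 → 4-byte char #5 = F3 B4 BB B3.
Offset 15: leading byte 0xF0 = 11110000 → 4-byte char #6 = F0 90 8D 88.
Offset 19: leading byte 0xF3 = 11110011 → 4-byte char #7 = F3 AA 9B A9.
Offset 23: leading byte 0xE0 = 11100000 → 3-byte char #8 = E0 BD 8D.
Offset 26: leading byte 0xF0 = 11110000 → 4-byte char #9 = F0 9F 99 83.
Offset 30: leading byte 0xE2 = 11100010 → 3-byte char #10 = E2 97 AB.
Leading byte 0xE2 = 11100010 matches 1110xxxx → 3-byte sequence.
Byte 1: 0xE2 = 11100010, payload 0010 (4 bits).
Byte 2: 0x97 = 10010111 (10xxxxxx ✓), payload 010111.
Byte 3: 0xAB = 10101011 (10xxxxxx ✓), payload 101011.
Concatenate: 0010010111101011 = 0x25EB (16 bits → U+25EB).

U+25EB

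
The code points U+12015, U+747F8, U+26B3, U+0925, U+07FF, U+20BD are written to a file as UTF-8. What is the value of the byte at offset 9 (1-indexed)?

0xE2

1-indexed offset 9 is 0-indexed offset 8.
U+12015 → 4-byte form F0 92 80 95 at offsets 0–3.
U+747F8 → 4-byte form F1 B4 9F B8 at offsets 4–7.
U+26B3 → 3-byte form E2 9A B3 at offsets 8–10.
Offset 8 falls in char 3's range; it's byte 1 of E2 9A B3 = 0xE2.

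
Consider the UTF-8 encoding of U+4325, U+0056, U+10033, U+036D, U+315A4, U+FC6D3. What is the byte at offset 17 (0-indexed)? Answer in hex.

U+4325 → 3-byte form E4 8C A5 at offsets 0–2.
U+0056 → 1-byte form 56 at offsets 3–3.
U+10033 → 4-byte form F0 90 80 B3 at offsets 4–7.
U+036D → 2-byte form CD AD at offsets 8–9.
U+315A4 → 4-byte form F0 B1 96 A4 at offsets 10–13.
U+FC6D3 → 4-byte form F3 BC 9B 93 at offsets 14–17.
Offset 17 falls in char 6's range; it's byte 4 of F3 BC 9B 93 = 0x93.

0x93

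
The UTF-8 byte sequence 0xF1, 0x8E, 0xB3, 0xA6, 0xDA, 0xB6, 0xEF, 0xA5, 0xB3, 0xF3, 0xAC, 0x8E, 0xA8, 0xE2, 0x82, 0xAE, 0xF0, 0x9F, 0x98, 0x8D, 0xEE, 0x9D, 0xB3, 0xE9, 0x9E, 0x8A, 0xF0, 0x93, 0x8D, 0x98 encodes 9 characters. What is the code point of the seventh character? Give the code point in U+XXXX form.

U+E773

Offset 0: leading byte 0xF1 = 11110001 → 4-byte char #1 = F1 8E B3 A6.
Offset 4: leading byte 0xDA = 11011010 → 2-byte char #2 = DA B6.
Offset 6: leading byte 0xEF = 11101111 → 3-byte char #3 = EF A5 B3.
Offset 9: leading byte 0xF3 = 11110011 → 4-byte char #4 = F3 AC 8E A8.
Offset 13: leading byte 0xE2 = 11100010 → 3-byte char #5 = E2 82 AE.
Offset 16: leading byte 0xF0 = 11110000 → 4-byte char #6 = F0 9F 98 8D.
Offset 20: leading byte 0xEE = 11101110 → 3-byte char #7 = EE 9D B3.
Leading byte 0xEE = 11101110 matches 1110xxxx → 3-byte sequence.
Byte 1: 0xEE = 11101110, payload 1110 (4 bits).
Byte 2: 0x9D = 10011101 (10xxxxxx ✓), payload 011101.
Byte 3: 0xB3 = 10110011 (10xxxxxx ✓), payload 110011.
Concatenate: 1110011101110011 = 0xE773 (16 bits → U+E773).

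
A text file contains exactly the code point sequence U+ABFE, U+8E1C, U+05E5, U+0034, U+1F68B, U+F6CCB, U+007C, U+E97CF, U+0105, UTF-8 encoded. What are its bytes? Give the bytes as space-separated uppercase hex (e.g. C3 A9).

EA AF BE E8 B8 9C D7 A5 34 F0 9F 9A 8B F3 B6 B3 8B 7C F3 A9 9F 8F C4 85

U+ABFE: 3-byte form → EA AF BE.
U+8E1C: 3-byte form → E8 B8 9C.
U+05E5: 2-byte form → D7 A5.
U+0034: 1-byte form → 34.
U+1F68B: 4-byte form → F0 9F 9A 8B.
U+F6CCB: 4-byte form → F3 B6 B3 8B.
U+007C: 1-byte form → 7C.
U+E97CF: 4-byte form → F3 A9 9F 8F.
U+0105: 2-byte form → C4 85.
Concatenated (24 bytes): EA AF BE E8 B8 9C D7 A5 34 F0 9F 9A 8B F3 B6 B3 8B 7C F3 A9 9F 8F C4 85.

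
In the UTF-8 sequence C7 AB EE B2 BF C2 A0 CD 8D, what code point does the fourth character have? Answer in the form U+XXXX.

Offset 0: leading byte 0xC7 = 11000111 → 2-byte char #1 = C7 AB.
Offset 2: leading byte 0xEE = 11101110 → 3-byte char #2 = EE B2 BF.
Offset 5: leading byte 0xC2 = 11000010 → 2-byte char #3 = C2 A0.
Offset 7: leading byte 0xCD = 11001101 → 2-byte char #4 = CD 8D.
Leading byte 0xCD = 11001101 matches 110xxxxx → 2-byte sequence.
Byte 1: 0xCD = 11001101, payload 01101 (5 bits).
Byte 2: 0x8D = 10001101 (10xxxxxx ✓), payload 001101.
Concatenate: 01101001101 = 0x34D (11 bits → U+034D).

U+034D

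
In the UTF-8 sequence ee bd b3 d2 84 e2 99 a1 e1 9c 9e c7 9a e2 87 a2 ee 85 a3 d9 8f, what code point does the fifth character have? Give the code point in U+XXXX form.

U+01DA

Offset 0: leading byte 0xEE = 11101110 → 3-byte char #1 = EE BD B3.
Offset 3: leading byte 0xD2 = 11010010 → 2-byte char #2 = D2 84.
Offset 5: leading byte 0xE2 = 11100010 → 3-byte char #3 = E2 99 A1.
Offset 8: leading byte 0xE1 = 11100001 → 3-byte char #4 = E1 9C 9E.
Offset 11: leading byte 0xC7 = 11000111 → 2-byte char #5 = C7 9A.
Leading byte 0xC7 = 11000111 matches 110xxxxx → 2-byte sequence.
Byte 1: 0xC7 = 11000111, payload 00111 (5 bits).
Byte 2: 0x9A = 10011010 (10xxxxxx ✓), payload 011010.
Concatenate: 00111011010 = 0x1DA (11 bits → U+01DA).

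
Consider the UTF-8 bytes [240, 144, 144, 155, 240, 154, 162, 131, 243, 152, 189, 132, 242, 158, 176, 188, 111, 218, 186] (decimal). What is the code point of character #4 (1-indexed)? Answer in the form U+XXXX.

U+9EC3C

Offset 0: leading byte 0xF0 = 11110000 → 4-byte char #1 = F0 90 90 9B.
Offset 4: leading byte 0xF0 = 11110000 → 4-byte char #2 = F0 9A A2 83.
Offset 8: leading byte 0xF3 = 11110011 → 4-byte char #3 = F3 98 BD 84.
Offset 12: leading byte 0xF2 = 11110010 → 4-byte char #4 = F2 9E B0 BC.
Leading byte 0xF2 = 11110010 matches 11110xxx → 4-byte sequence.
Byte 1: 0xF2 = 11110010, payload 010 (3 bits).
Byte 2: 0x9E = 10011110 (10xxxxxx ✓), payload 011110.
Byte 3: 0xB0 = 10110000 (10xxxxxx ✓), payload 110000.
Byte 4: 0xBC = 10111100 (10xxxxxx ✓), payload 111100.
Concatenate: 010011110110000111100 = 0x9EC3C (21 bits → U+9EC3C).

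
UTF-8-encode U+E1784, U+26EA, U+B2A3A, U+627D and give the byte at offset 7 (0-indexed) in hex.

U+E1784 → 4-byte form F3 A1 9E 84 at offsets 0–3.
U+26EA → 3-byte form E2 9B AA at offsets 4–6.
U+B2A3A → 4-byte form F2 B2 A8 BA at offsets 7–10.
Offset 7 falls in char 3's range; it's byte 1 of F2 B2 A8 BA = 0xF2.

0xF2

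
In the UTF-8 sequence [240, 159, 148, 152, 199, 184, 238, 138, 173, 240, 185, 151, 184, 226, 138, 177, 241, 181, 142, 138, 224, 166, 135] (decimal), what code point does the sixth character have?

U+7538A

Offset 0: leading byte 0xF0 = 11110000 → 4-byte char #1 = F0 9F 94 98.
Offset 4: leading byte 0xC7 = 11000111 → 2-byte char #2 = C7 B8.
Offset 6: leading byte 0xEE = 11101110 → 3-byte char #3 = EE 8A AD.
Offset 9: leading byte 0xF0 = 11110000 → 4-byte char #4 = F0 B9 97 B8.
Offset 13: leading byte 0xE2 = 11100010 → 3-byte char #5 = E2 8A B1.
Offset 16: leading byte 0xF1 = 11110001 → 4-byte char #6 = F1 B5 8E 8A.
Leading byte 0xF1 = 11110001 matches 11110xxx → 4-byte sequence.
Byte 1: 0xF1 = 11110001, payload 001 (3 bits).
Byte 2: 0xB5 = 10110101 (10xxxxxx ✓), payload 110101.
Byte 3: 0x8E = 10001110 (10xxxxxx ✓), payload 001110.
Byte 4: 0x8A = 10001010 (10xxxxxx ✓), payload 001010.
Concatenate: 001110101001110001010 = 0x7538A (21 bits → U+7538A).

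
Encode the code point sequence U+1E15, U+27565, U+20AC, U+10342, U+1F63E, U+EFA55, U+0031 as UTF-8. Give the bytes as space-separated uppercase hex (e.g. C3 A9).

E1 B8 95 F0 A7 95 A5 E2 82 AC F0 90 8D 82 F0 9F 98 BE F3 AF A9 95 31

U+1E15: 3-byte form → E1 B8 95.
U+27565: 4-byte form → F0 A7 95 A5.
U+20AC: 3-byte form → E2 82 AC.
U+10342: 4-byte form → F0 90 8D 82.
U+1F63E: 4-byte form → F0 9F 98 BE.
U+EFA55: 4-byte form → F3 AF A9 95.
U+0031: 1-byte form → 31.
Concatenated (23 bytes): E1 B8 95 F0 A7 95 A5 E2 82 AC F0 90 8D 82 F0 9F 98 BE F3 AF A9 95 31.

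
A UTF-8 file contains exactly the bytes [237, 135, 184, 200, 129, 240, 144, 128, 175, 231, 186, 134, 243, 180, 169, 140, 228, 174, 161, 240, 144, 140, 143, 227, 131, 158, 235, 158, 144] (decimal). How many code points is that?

9

Byte at offset 0: 0xED = 11101101 → 3-byte char (#1). Advance 3.
Byte at offset 3: 0xC8 = 11001000 → 2-byte char (#2). Advance 2.
Byte at offset 5: 0xF0 = 11110000 → 4-byte char (#3). Advance 4.
Byte at offset 9: 0xE7 = 11100111 → 3-byte char (#4). Advance 3.
Byte at offset 12: 0xF3 = 11110011 → 4-byte char (#5). Advance 4.
Byte at offset 16: 0xE4 = 11100100 → 3-byte char (#6). Advance 3.
Byte at offset 19: 0xF0 = 11110000 → 4-byte char (#7). Advance 4.
Byte at offset 23: 0xE3 = 11100011 → 3-byte char (#8). Advance 3.
Byte at offset 26: 0xEB = 11101011 → 3-byte char (#9). Advance 3.
Reached end at offset 29 after 9 code points.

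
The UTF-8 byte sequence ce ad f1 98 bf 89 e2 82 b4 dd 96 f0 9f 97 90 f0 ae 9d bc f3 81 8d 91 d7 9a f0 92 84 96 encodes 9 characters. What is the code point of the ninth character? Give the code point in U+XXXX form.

Offset 0: leading byte 0xCE = 11001110 → 2-byte char #1 = CE AD.
Offset 2: leading byte 0xF1 = 11110001 → 4-byte char #2 = F1 98 BF 89.
Offset 6: leading byte 0xE2 = 11100010 → 3-byte char #3 = E2 82 B4.
Offset 9: leading byte 0xDD = 11011101 → 2-byte char #4 = DD 96.
Offset 11: leading byte 0xF0 = 11110000 → 4-byte char #5 = F0 9F 97 90.
Offset 15: leading byte 0xF0 = 11110000 → 4-byte char #6 = F0 AE 9D BC.
Offset 19: leading byte 0xF3 = 11110011 → 4-byte char #7 = F3 81 8D 91.
Offset 23: leading byte 0xD7 = 11010111 → 2-byte char #8 = D7 9A.
Offset 25: leading byte 0xF0 = 11110000 → 4-byte char #9 = F0 92 84 96.
Leading byte 0xF0 = 11110000 matches 11110xxx → 4-byte sequence.
Byte 1: 0xF0 = 11110000, payload 000 (3 bits).
Byte 2: 0x92 = 10010010 (10xxxxxx ✓), payload 010010.
Byte 3: 0x84 = 10000100 (10xxxxxx ✓), payload 000100.
Byte 4: 0x96 = 10010110 (10xxxxxx ✓), payload 010110.
Concatenate: 000010010000100010110 = 0x12116 (21 bits → U+12116).

U+12116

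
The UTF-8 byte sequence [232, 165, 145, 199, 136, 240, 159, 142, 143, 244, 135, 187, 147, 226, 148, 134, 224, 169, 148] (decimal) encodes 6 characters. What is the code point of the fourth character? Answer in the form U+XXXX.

Offset 0: leading byte 0xE8 = 11101000 → 3-byte char #1 = E8 A5 91.
Offset 3: leading byte 0xC7 = 11000111 → 2-byte char #2 = C7 88.
Offset 5: leading byte 0xF0 = 11110000 → 4-byte char #3 = F0 9F 8E 8F.
Offset 9: leading byte 0xF4 = 11110100 → 4-byte char #4 = F4 87 BB 93.
Leading byte 0xF4 = 11110100 matches 11110xxx → 4-byte sequence.
Byte 1: 0xF4 = 11110100, payload 100 (3 bits).
Byte 2: 0x87 = 10000111 (10xxxxxx ✓), payload 000111.
Byte 3: 0xBB = 10111011 (10xxxxxx ✓), payload 111011.
Byte 4: 0x93 = 10010011 (10xxxxxx ✓), payload 010011.
Concatenate: 100000111111011010011 = 0x107ED3 (21 bits → U+107ED3).

U+107ED3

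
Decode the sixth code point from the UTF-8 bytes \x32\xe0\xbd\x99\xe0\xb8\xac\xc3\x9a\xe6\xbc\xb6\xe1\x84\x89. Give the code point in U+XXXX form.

U+1109

Offset 0: leading byte 0x32 = 00110010 → 1-byte char #1 = 32.
Offset 1: leading byte 0xE0 = 11100000 → 3-byte char #2 = E0 BD 99.
Offset 4: leading byte 0xE0 = 11100000 → 3-byte char #3 = E0 B8 AC.
Offset 7: leading byte 0xC3 = 11000011 → 2-byte char #4 = C3 9A.
Offset 9: leading byte 0xE6 = 11100110 → 3-byte char #5 = E6 BC B6.
Offset 12: leading byte 0xE1 = 11100001 → 3-byte char #6 = E1 84 89.
Leading byte 0xE1 = 11100001 matches 1110xxxx → 3-byte sequence.
Byte 1: 0xE1 = 11100001, payload 0001 (4 bits).
Byte 2: 0x84 = 10000100 (10xxxxxx ✓), payload 000100.
Byte 3: 0x89 = 10001001 (10xxxxxx ✓), payload 001001.
Concatenate: 0001000100001001 = 0x1109 (16 bits → U+1109).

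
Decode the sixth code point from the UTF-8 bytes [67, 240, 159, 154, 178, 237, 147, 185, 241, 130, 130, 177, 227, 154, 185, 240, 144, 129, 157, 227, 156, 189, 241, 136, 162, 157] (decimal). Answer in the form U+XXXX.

U+1005D

Offset 0: leading byte 0x43 = 01000011 → 1-byte char #1 = 43.
Offset 1: leading byte 0xF0 = 11110000 → 4-byte char #2 = F0 9F 9A B2.
Offset 5: leading byte 0xED = 11101101 → 3-byte char #3 = ED 93 B9.
Offset 8: leading byte 0xF1 = 11110001 → 4-byte char #4 = F1 82 82 B1.
Offset 12: leading byte 0xE3 = 11100011 → 3-byte char #5 = E3 9A B9.
Offset 15: leading byte 0xF0 = 11110000 → 4-byte char #6 = F0 90 81 9D.
Leading byte 0xF0 = 11110000 matches 11110xxx → 4-byte sequence.
Byte 1: 0xF0 = 11110000, payload 000 (3 bits).
Byte 2: 0x90 = 10010000 (10xxxxxx ✓), payload 010000.
Byte 3: 0x81 = 10000001 (10xxxxxx ✓), payload 000001.
Byte 4: 0x9D = 10011101 (10xxxxxx ✓), payload 011101.
Concatenate: 000010000000001011101 = 0x1005D (21 bits → U+1005D).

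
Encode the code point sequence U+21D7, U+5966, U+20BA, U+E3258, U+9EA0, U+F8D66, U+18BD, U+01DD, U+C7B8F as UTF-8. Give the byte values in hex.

U+21D7: 3-byte form → E2 87 97.
U+5966: 3-byte form → E5 A5 A6.
U+20BA: 3-byte form → E2 82 BA.
U+E3258: 4-byte form → F3 A3 89 98.
U+9EA0: 3-byte form → E9 BA A0.
U+F8D66: 4-byte form → F3 B8 B5 A6.
U+18BD: 3-byte form → E1 A2 BD.
U+01DD: 2-byte form → C7 9D.
U+C7B8F: 4-byte form → F3 87 AE 8F.
Concatenated (29 bytes): E2 87 97 E5 A5 A6 E2 82 BA F3 A3 89 98 E9 BA A0 F3 B8 B5 A6 E1 A2 BD C7 9D F3 87 AE 8F.

E2 87 97 E5 A5 A6 E2 82 BA F3 A3 89 98 E9 BA A0 F3 B8 B5 A6 E1 A2 BD C7 9D F3 87 AE 8F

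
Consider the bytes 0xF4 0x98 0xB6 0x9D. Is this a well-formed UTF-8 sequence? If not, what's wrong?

invalid (encodes a value above U+10FFFF)

Leading byte 0xF4 = 11110100 → 4-byte form.
Payload = 0x118D9D, which exceeds U+10FFFF, the maximum Unicode code point. (Leading bytes F5–FF, or F4 followed by ≥ 0x90, are invalid.)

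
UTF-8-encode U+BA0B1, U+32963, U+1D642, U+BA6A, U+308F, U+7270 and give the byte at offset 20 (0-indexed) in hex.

U+BA0B1 → 4-byte form F2 BA 82 B1 at offsets 0–3.
U+32963 → 4-byte form F0 B2 A5 A3 at offsets 4–7.
U+1D642 → 4-byte form F0 9D 99 82 at offsets 8–11.
U+BA6A → 3-byte form EB A9 AA at offsets 12–14.
U+308F → 3-byte form E3 82 8F at offsets 15–17.
U+7270 → 3-byte form E7 89 B0 at offsets 18–20.
Offset 20 falls in char 6's range; it's byte 3 of E7 89 B0 = 0xB0.

0xB0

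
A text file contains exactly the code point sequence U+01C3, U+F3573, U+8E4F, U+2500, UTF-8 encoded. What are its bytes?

U+01C3: 2-byte form → C7 83.
U+F3573: 4-byte form → F3 B3 95 B3.
U+8E4F: 3-byte form → E8 B9 8F.
U+2500: 3-byte form → E2 94 80.
Concatenated (12 bytes): C7 83 F3 B3 95 B3 E8 B9 8F E2 94 80.

C7 83 F3 B3 95 B3 E8 B9 8F E2 94 80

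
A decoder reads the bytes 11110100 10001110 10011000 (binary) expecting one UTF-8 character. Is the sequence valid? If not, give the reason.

Leading byte 0xF4 = 11110100 → 4-byte form, but only 3 bytes are present.

invalid (sequence truncated)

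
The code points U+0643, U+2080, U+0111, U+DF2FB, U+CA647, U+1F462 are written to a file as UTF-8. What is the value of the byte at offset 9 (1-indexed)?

0x9F

1-indexed offset 9 is 0-indexed offset 8.
U+0643 → 2-byte form D9 83 at offsets 0–1.
U+2080 → 3-byte form E2 82 80 at offsets 2–4.
U+0111 → 2-byte form C4 91 at offsets 5–6.
U+DF2FB → 4-byte form F3 9F 8B BB at offsets 7–10.
Offset 8 falls in char 4's range; it's byte 2 of F3 9F 8B BB = 0x9F.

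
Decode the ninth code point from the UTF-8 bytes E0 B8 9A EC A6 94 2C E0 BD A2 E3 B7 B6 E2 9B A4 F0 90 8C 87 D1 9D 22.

U+0022

Offset 0: leading byte 0xE0 = 11100000 → 3-byte char #1 = E0 B8 9A.
Offset 3: leading byte 0xEC = 11101100 → 3-byte char #2 = EC A6 94.
Offset 6: leading byte 0x2C = 00101100 → 1-byte char #3 = 2C.
Offset 7: leading byte 0xE0 = 11100000 → 3-byte char #4 = E0 BD A2.
Offset 10: leading byte 0xE3 = 11100011 → 3-byte char #5 = E3 B7 B6.
Offset 13: leading byte 0xE2 = 11100010 → 3-byte char #6 = E2 9B A4.
Offset 16: leading byte 0xF0 = 11110000 → 4-byte char #7 = F0 90 8C 87.
Offset 20: leading byte 0xD1 = 11010001 → 2-byte char #8 = D1 9D.
Offset 22: leading byte 0x22 = 00100010 → 1-byte char #9 = 22.
Leading byte 0x22 = 00100010 matches 0xxxxxxx → 1-byte sequence.
Byte 1: 0x22 = 00100010, payload 0100010 (7 bits).
Concatenate: 0100010 = 0x22 (7 bits → U+0022).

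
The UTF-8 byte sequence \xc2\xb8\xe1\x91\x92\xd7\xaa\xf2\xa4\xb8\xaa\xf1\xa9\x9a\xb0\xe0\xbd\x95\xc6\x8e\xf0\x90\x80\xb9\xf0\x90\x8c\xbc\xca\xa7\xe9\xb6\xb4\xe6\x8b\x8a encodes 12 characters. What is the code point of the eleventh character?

Offset 0: leading byte 0xC2 = 11000010 → 2-byte char #1 = C2 B8.
Offset 2: leading byte 0xE1 = 11100001 → 3-byte char #2 = E1 91 92.
Offset 5: leading byte 0xD7 = 11010111 → 2-byte char #3 = D7 AA.
Offset 7: leading byte 0xF2 = 11110010 → 4-byte char #4 = F2 A4 B8 AA.
Offset 11: leading byte 0xF1 = 11110001 → 4-byte char #5 = F1 A9 9A B0.
Offset 15: leading byte 0xE0 = 11100000 → 3-byte char #6 = E0 BD 95.
Offset 18: leading byte 0xC6 = 11000110 → 2-byte char #7 = C6 8E.
Offset 20: leading byte 0xF0 = 11110000 → 4-byte char #8 = F0 90 80 B9.
Offset 24: leading byte 0xF0 = 11110000 → 4-byte char #9 = F0 90 8C BC.
Offset 28: leading byte 0xCA = 11001010 → 2-byte char #10 = CA A7.
Offset 30: leading byte 0xE9 = 11101001 → 3-byte char #11 = E9 B6 B4.
Leading byte 0xE9 = 11101001 matches 1110xxxx → 3-byte sequence.
Byte 1: 0xE9 = 11101001, payload 1001 (4 bits).
Byte 2: 0xB6 = 10110110 (10xxxxxx ✓), payload 110110.
Byte 3: 0xB4 = 10110100 (10xxxxxx ✓), payload 110100.
Concatenate: 1001110110110100 = 0x9DB4 (16 bits → U+9DB4).

U+9DB4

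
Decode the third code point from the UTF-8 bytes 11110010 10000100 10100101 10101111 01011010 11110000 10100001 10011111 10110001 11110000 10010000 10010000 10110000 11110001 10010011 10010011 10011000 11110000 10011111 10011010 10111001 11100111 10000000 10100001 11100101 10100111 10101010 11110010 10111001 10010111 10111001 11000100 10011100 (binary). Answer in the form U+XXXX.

U+217F1

Offset 0: leading byte 0xF2 = 11110010 → 4-byte char #1 = F2 84 A5 AF.
Offset 4: leading byte 0x5A = 01011010 → 1-byte char #2 = 5A.
Offset 5: leading byte 0xF0 = 11110000 → 4-byte char #3 = F0 A1 9F B1.
Leading byte 0xF0 = 11110000 matches 11110xxx → 4-byte sequence.
Byte 1: 0xF0 = 11110000, payload 000 (3 bits).
Byte 2: 0xA1 = 10100001 (10xxxxxx ✓), payload 100001.
Byte 3: 0x9F = 10011111 (10xxxxxx ✓), payload 011111.
Byte 4: 0xB1 = 10110001 (10xxxxxx ✓), payload 110001.
Concatenate: 000100001011111110001 = 0x217F1 (21 bits → U+217F1).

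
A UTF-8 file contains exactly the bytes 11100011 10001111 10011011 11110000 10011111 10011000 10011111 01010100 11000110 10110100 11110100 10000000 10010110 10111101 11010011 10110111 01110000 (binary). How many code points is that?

Byte at offset 0: 0xE3 = 11100011 → 3-byte char (#1). Advance 3.
Byte at offset 3: 0xF0 = 11110000 → 4-byte char (#2). Advance 4.
Byte at offset 7: 0x54 = 01010100 → 1-byte char (#3). Advance 1.
Byte at offset 8: 0xC6 = 11000110 → 2-byte char (#4). Advance 2.
Byte at offset 10: 0xF4 = 11110100 → 4-byte char (#5). Advance 4.
Byte at offset 14: 0xD3 = 11010011 → 2-byte char (#6). Advance 2.
Byte at offset 16: 0x70 = 01110000 → 1-byte char (#7). Advance 1.
Reached end at offset 17 after 7 code points.

7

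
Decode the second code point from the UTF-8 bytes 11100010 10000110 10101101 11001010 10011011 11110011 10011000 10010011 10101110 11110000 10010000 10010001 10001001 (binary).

U+029B

Offset 0: leading byte 0xE2 = 11100010 → 3-byte char #1 = E2 86 AD.
Offset 3: leading byte 0xCA = 11001010 → 2-byte char #2 = CA 9B.
Leading byte 0xCA = 11001010 matches 110xxxxx → 2-byte sequence.
Byte 1: 0xCA = 11001010, payload 01010 (5 bits).
Byte 2: 0x9B = 10011011 (10xxxxxx ✓), payload 011011.
Concatenate: 01010011011 = 0x29B (11 bits → U+029B).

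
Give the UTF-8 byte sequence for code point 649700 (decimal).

F2 9E A7 A4

U+9E9E4 = 0x9E9E4 = 649700 decimal. In range U+10000–U+10FFFF → 4-byte form: 11110xxx 10xxxxxx 10xxxxxx 10xxxxxx.
Binary (21 bits): 010011110100111100100.
Split 3+6+6+6: 010 | 011110 | 100111 | 100100.
Byte 1: 11110010 = 0xF2.
Byte 2: 10011110 = 0x9E.
Byte 3: 10100111 = 0xA7.
Byte 4: 10100100 = 0xA4.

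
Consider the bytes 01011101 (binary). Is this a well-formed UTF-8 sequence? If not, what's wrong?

Leading byte 0x5D = 01011101 → 1-byte form.

valid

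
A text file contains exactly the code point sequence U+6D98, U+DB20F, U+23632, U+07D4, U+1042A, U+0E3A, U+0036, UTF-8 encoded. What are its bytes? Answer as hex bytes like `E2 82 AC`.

E6 B6 98 F3 9B 88 8F F0 A3 98 B2 DF 94 F0 90 90 AA E0 B8 BA 36

U+6D98: 3-byte form → E6 B6 98.
U+DB20F: 4-byte form → F3 9B 88 8F.
U+23632: 4-byte form → F0 A3 98 B2.
U+07D4: 2-byte form → DF 94.
U+1042A: 4-byte form → F0 90 90 AA.
U+0E3A: 3-byte form → E0 B8 BA.
U+0036: 1-byte form → 36.
Concatenated (21 bytes): E6 B6 98 F3 9B 88 8F F0 A3 98 B2 DF 94 F0 90 90 AA E0 B8 BA 36.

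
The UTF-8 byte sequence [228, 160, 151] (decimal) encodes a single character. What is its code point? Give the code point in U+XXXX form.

Leading byte 0xE4 = 11100100 matches 1110xxxx → 3-byte sequence.
Byte 1: 0xE4 = 11100100, payload 0100 (4 bits).
Byte 2: 0xA0 = 10100000 (10xxxxxx ✓), payload 100000.
Byte 3: 0x97 = 10010111 (10xxxxxx ✓), payload 010111.
Concatenate: 0100100000010111 = 0x4817 (16 bits → U+4817).

U+4817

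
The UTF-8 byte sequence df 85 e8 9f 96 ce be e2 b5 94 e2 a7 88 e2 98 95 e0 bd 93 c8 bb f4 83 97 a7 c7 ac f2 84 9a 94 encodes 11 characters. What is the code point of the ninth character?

U+1035E7

Offset 0: leading byte 0xDF = 11011111 → 2-byte char #1 = DF 85.
Offset 2: leading byte 0xE8 = 11101000 → 3-byte char #2 = E8 9F 96.
Offset 5: leading byte 0xCE = 11001110 → 2-byte char #3 = CE BE.
Offset 7: leading byte 0xE2 = 11100010 → 3-byte char #4 = E2 B5 94.
Offset 10: leading byte 0xE2 = 11100010 → 3-byte char #5 = E2 A7 88.
Offset 13: leading byte 0xE2 = 11100010 → 3-byte char #6 = E2 98 95.
Offset 16: leading byte 0xE0 = 11100000 → 3-byte char #7 = E0 BD 93.
Offset 19: leading byte 0xC8 = 11001000 → 2-byte char #8 = C8 BB.
Offset 21: leading byte 0xF4 = 11110100 → 4-byte char #9 = F4 83 97 A7.
Leading byte 0xF4 = 11110100 matches 11110xxx → 4-byte sequence.
Byte 1: 0xF4 = 11110100, payload 100 (3 bits).
Byte 2: 0x83 = 10000011 (10xxxxxx ✓), payload 000011.
Byte 3: 0x97 = 10010111 (10xxxxxx ✓), payload 010111.
Byte 4: 0xA7 = 10100111 (10xxxxxx ✓), payload 100111.
Concatenate: 100000011010111100111 = 0x1035E7 (21 bits → U+1035E7).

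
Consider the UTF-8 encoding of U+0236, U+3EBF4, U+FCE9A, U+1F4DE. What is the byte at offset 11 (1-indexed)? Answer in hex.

1-indexed offset 11 is 0-indexed offset 10.
U+0236 → 2-byte form C8 B6 at offsets 0–1.
U+3EBF4 → 4-byte form F0 BE AF B4 at offsets 2–5.
U+FCE9A → 4-byte form F3 BC BA 9A at offsets 6–9.
U+1F4DE → 4-byte form F0 9F 93 9E at offsets 10–13.
Offset 10 falls in char 4's range; it's byte 1 of F0 9F 93 9E = 0xF0.

0xF0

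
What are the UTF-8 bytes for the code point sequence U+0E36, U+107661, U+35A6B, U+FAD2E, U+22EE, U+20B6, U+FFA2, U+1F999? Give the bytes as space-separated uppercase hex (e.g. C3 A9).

E0 B8 B6 F4 87 99 A1 F0 B5 A9 AB F3 BA B4 AE E2 8B AE E2 82 B6 EF BE A2 F0 9F A6 99

U+0E36: 3-byte form → E0 B8 B6.
U+107661: 4-byte form → F4 87 99 A1.
U+35A6B: 4-byte form → F0 B5 A9 AB.
U+FAD2E: 4-byte form → F3 BA B4 AE.
U+22EE: 3-byte form → E2 8B AE.
U+20B6: 3-byte form → E2 82 B6.
U+FFA2: 3-byte form → EF BE A2.
U+1F999: 4-byte form → F0 9F A6 99.
Concatenated (28 bytes): E0 B8 B6 F4 87 99 A1 F0 B5 A9 AB F3 BA B4 AE E2 8B AE E2 82 B6 EF BE A2 F0 9F A6 99.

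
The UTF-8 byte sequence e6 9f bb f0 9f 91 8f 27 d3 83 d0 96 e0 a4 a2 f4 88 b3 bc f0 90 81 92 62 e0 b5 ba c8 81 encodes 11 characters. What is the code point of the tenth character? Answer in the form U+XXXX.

Offset 0: leading byte 0xE6 = 11100110 → 3-byte char #1 = E6 9F BB.
Offset 3: leading byte 0xF0 = 11110000 → 4-byte char #2 = F0 9F 91 8F.
Offset 7: leading byte 0x27 = 00100111 → 1-byte char #3 = 27.
Offset 8: leading byte 0xD3 = 11010011 → 2-byte char #4 = D3 83.
Offset 10: leading byte 0xD0 = 11010000 → 2-byte char #5 = D0 96.
Offset 12: leading byte 0xE0 = 11100000 → 3-byte char #6 = E0 A4 A2.
Offset 15: leading byte 0xF4 = 11110100 → 4-byte char #7 = F4 88 B3 BC.
Offset 19: leading byte 0xF0 = 11110000 → 4-byte char #8 = F0 90 81 92.
Offset 23: leading byte 0x62 = 01100010 → 1-byte char #9 = 62.
Offset 24: leading byte 0xE0 = 11100000 → 3-byte char #10 = E0 B5 BA.
Leading byte 0xE0 = 11100000 matches 1110xxxx → 3-byte sequence.
Byte 1: 0xE0 = 11100000, payload 0000 (4 bits).
Byte 2: 0xB5 = 10110101 (10xxxxxx ✓), payload 110101.
Byte 3: 0xBA = 10111010 (10xxxxxx ✓), payload 111010.
Concatenate: 0000110101111010 = 0xD7A (16 bits → U+0D7A).

U+0D7A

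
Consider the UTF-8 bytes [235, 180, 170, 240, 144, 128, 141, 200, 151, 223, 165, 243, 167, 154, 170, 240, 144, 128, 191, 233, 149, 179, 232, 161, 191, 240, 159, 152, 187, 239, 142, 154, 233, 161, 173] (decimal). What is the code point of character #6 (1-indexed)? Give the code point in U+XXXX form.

Offset 0: leading byte 0xEB = 11101011 → 3-byte char #1 = EB B4 AA.
Offset 3: leading byte 0xF0 = 11110000 → 4-byte char #2 = F0 90 80 8D.
Offset 7: leading byte 0xC8 = 11001000 → 2-byte char #3 = C8 97.
Offset 9: leading byte 0xDF = 11011111 → 2-byte char #4 = DF A5.
Offset 11: leading byte 0xF3 = 11110011 → 4-byte char #5 = F3 A7 9A AA.
Offset 15: leading byte 0xF0 = 11110000 → 4-byte char #6 = F0 90 80 BF.
Leading byte 0xF0 = 11110000 matches 11110xxx → 4-byte sequence.
Byte 1: 0xF0 = 11110000, payload 000 (3 bits).
Byte 2: 0x90 = 10010000 (10xxxxxx ✓), payload 010000.
Byte 3: 0x80 = 10000000 (10xxxxxx ✓), payload 000000.
Byte 4: 0xBF = 10111111 (10xxxxxx ✓), payload 111111.
Concatenate: 000010000000000111111 = 0x1003F (21 bits → U+1003F).

U+1003F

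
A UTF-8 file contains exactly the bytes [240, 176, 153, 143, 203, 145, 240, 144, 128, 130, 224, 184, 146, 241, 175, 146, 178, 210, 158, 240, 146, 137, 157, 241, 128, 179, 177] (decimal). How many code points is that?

8

Byte at offset 0: 0xF0 = 11110000 → 4-byte char (#1). Advance 4.
Byte at offset 4: 0xCB = 11001011 → 2-byte char (#2). Advance 2.
Byte at offset 6: 0xF0 = 11110000 → 4-byte char (#3). Advance 4.
Byte at offset 10: 0xE0 = 11100000 → 3-byte char (#4). Advance 3.
Byte at offset 13: 0xF1 = 11110001 → 4-byte char (#5). Advance 4.
Byte at offset 17: 0xD2 = 11010010 → 2-byte char (#6). Advance 2.
Byte at offset 19: 0xF0 = 11110000 → 4-byte char (#7). Advance 4.
Byte at offset 23: 0xF1 = 11110001 → 4-byte char (#8). Advance 4.
Reached end at offset 27 after 8 code points.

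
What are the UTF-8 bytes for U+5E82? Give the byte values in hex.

E5 BA 82

U+5E82 = 0x5E82 = 24194 decimal. In range U+0800–U+FFFF → 3-byte form: 1110xxxx 10xxxxxx 10xxxxxx.
Binary (16 bits): 0101111010000010.
Split 4+6+6: 0101 | 111010 | 000010.
Byte 1: 11100101 = 0xE5.
Byte 2: 10111010 = 0xBA.
Byte 3: 10000010 = 0x82.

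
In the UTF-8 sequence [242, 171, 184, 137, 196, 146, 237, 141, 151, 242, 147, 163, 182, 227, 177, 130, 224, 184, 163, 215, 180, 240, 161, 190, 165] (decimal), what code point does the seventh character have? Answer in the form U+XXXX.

U+05F4

Offset 0: leading byte 0xF2 = 11110010 → 4-byte char #1 = F2 AB B8 89.
Offset 4: leading byte 0xC4 = 11000100 → 2-byte char #2 = C4 92.
Offset 6: leading byte 0xED = 11101101 → 3-byte char #3 = ED 8D 97.
Offset 9: leading byte 0xF2 = 11110010 → 4-byte char #4 = F2 93 A3 B6.
Offset 13: leading byte 0xE3 = 11100011 → 3-byte char #5 = E3 B1 82.
Offset 16: leading byte 0xE0 = 11100000 → 3-byte char #6 = E0 B8 A3.
Offset 19: leading byte 0xD7 = 11010111 → 2-byte char #7 = D7 B4.
Leading byte 0xD7 = 11010111 matches 110xxxxx → 2-byte sequence.
Byte 1: 0xD7 = 11010111, payload 10111 (5 bits).
Byte 2: 0xB4 = 10110100 (10xxxxxx ✓), payload 110100.
Concatenate: 10111110100 = 0x5F4 (11 bits → U+05F4).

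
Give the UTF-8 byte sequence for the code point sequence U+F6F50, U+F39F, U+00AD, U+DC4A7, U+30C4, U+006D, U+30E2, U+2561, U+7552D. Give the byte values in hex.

F3 B6 BD 90 EF 8E 9F C2 AD F3 9C 92 A7 E3 83 84 6D E3 83 A2 E2 95 A1 F1 B5 94 AD

U+F6F50: 4-byte form → F3 B6 BD 90.
U+F39F: 3-byte form → EF 8E 9F.
U+00AD: 2-byte form → C2 AD.
U+DC4A7: 4-byte form → F3 9C 92 A7.
U+30C4: 3-byte form → E3 83 84.
U+006D: 1-byte form → 6D.
U+30E2: 3-byte form → E3 83 A2.
U+2561: 3-byte form → E2 95 A1.
U+7552D: 4-byte form → F1 B5 94 AD.
Concatenated (27 bytes): F3 B6 BD 90 EF 8E 9F C2 AD F3 9C 92 A7 E3 83 84 6D E3 83 A2 E2 95 A1 F1 B5 94 AD.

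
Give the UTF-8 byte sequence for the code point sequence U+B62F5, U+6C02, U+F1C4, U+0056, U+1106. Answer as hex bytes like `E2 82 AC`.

F2 B6 8B B5 E6 B0 82 EF 87 84 56 E1 84 86

U+B62F5: 4-byte form → F2 B6 8B B5.
U+6C02: 3-byte form → E6 B0 82.
U+F1C4: 3-byte form → EF 87 84.
U+0056: 1-byte form → 56.
U+1106: 3-byte form → E1 84 86.
Concatenated (14 bytes): F2 B6 8B B5 E6 B0 82 EF 87 84 56 E1 84 86.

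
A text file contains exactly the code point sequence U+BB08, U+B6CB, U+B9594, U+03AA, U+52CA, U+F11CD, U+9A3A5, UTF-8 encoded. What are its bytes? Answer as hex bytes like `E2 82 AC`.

EB AC 88 EB 9B 8B F2 B9 96 94 CE AA E5 8B 8A F3 B1 87 8D F2 9A 8E A5

U+BB08: 3-byte form → EB AC 88.
U+B6CB: 3-byte form → EB 9B 8B.
U+B9594: 4-byte form → F2 B9 96 94.
U+03AA: 2-byte form → CE AA.
U+52CA: 3-byte form → E5 8B 8A.
U+F11CD: 4-byte form → F3 B1 87 8D.
U+9A3A5: 4-byte form → F2 9A 8E A5.
Concatenated (23 bytes): EB AC 88 EB 9B 8B F2 B9 96 94 CE AA E5 8B 8A F3 B1 87 8D F2 9A 8E A5.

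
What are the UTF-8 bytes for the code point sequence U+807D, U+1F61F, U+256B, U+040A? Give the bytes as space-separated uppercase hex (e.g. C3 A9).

U+807D: 3-byte form → E8 81 BD.
U+1F61F: 4-byte form → F0 9F 98 9F.
U+256B: 3-byte form → E2 95 AB.
U+040A: 2-byte form → D0 8A.
Concatenated (12 bytes): E8 81 BD F0 9F 98 9F E2 95 AB D0 8A.

E8 81 BD F0 9F 98 9F E2 95 AB D0 8A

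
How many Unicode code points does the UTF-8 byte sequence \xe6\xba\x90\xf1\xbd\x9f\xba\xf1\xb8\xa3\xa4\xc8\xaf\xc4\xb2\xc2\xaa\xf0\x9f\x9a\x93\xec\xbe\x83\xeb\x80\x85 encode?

9

Byte at offset 0: 0xE6 = 11100110 → 3-byte char (#1). Advance 3.
Byte at offset 3: 0xF1 = 11110001 → 4-byte char (#2). Advance 4.
Byte at offset 7: 0xF1 = 11110001 → 4-byte char (#3). Advance 4.
Byte at offset 11: 0xC8 = 11001000 → 2-byte char (#4). Advance 2.
Byte at offset 13: 0xC4 = 11000100 → 2-byte char (#5). Advance 2.
Byte at offset 15: 0xC2 = 11000010 → 2-byte char (#6). Advance 2.
Byte at offset 17: 0xF0 = 11110000 → 4-byte char (#7). Advance 4.
Byte at offset 21: 0xEC = 11101100 → 3-byte char (#8). Advance 3.
Byte at offset 24: 0xEB = 11101011 → 3-byte char (#9). Advance 3.
Reached end at offset 27 after 9 code points.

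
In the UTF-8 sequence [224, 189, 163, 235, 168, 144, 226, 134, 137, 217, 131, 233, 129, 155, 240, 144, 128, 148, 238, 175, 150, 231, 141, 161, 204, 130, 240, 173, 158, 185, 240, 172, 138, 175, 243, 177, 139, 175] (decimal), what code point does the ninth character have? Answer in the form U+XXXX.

Offset 0: leading byte 0xE0 = 11100000 → 3-byte char #1 = E0 BD A3.
Offset 3: leading byte 0xEB = 11101011 → 3-byte char #2 = EB A8 90.
Offset 6: leading byte 0xE2 = 11100010 → 3-byte char #3 = E2 86 89.
Offset 9: leading byte 0xD9 = 11011001 → 2-byte char #4 = D9 83.
Offset 11: leading byte 0xE9 = 11101001 → 3-byte char #5 = E9 81 9B.
Offset 14: leading byte 0xF0 = 11110000 → 4-byte char #6 = F0 90 80 94.
Offset 18: leading byte 0xEE = 11101110 → 3-byte char #7 = EE AF 96.
Offset 21: leading byte 0xE7 = 11100111 → 3-byte char #8 = E7 8D A1.
Offset 24: leading byte 0xCC = 11001100 → 2-byte char #9 = CC 82.
Leading byte 0xCC = 11001100 matches 110xxxxx → 2-byte sequence.
Byte 1: 0xCC = 11001100, payload 01100 (5 bits).
Byte 2: 0x82 = 10000010 (10xxxxxx ✓), payload 000010.
Concatenate: 01100000010 = 0x302 (11 bits → U+0302).

U+0302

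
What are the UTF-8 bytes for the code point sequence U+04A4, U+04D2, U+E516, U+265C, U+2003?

U+04A4: 2-byte form → D2 A4.
U+04D2: 2-byte form → D3 92.
U+E516: 3-byte form → EE 94 96.
U+265C: 3-byte form → E2 99 9C.
U+2003: 3-byte form → E2 80 83.
Concatenated (13 bytes): D2 A4 D3 92 EE 94 96 E2 99 9C E2 80 83.

D2 A4 D3 92 EE 94 96 E2 99 9C E2 80 83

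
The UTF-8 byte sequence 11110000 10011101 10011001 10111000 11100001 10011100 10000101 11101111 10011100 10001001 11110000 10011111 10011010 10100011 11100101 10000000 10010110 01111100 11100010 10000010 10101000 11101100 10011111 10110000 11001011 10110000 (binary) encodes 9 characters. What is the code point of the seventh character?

Offset 0: leading byte 0xF0 = 11110000 → 4-byte char #1 = F0 9D 99 B8.
Offset 4: leading byte 0xE1 = 11100001 → 3-byte char #2 = E1 9C 85.
Offset 7: leading byte 0xEF = 11101111 → 3-byte char #3 = EF 9C 89.
Offset 10: leading byte 0xF0 = 11110000 → 4-byte char #4 = F0 9F 9A A3.
Offset 14: leading byte 0xE5 = 11100101 → 3-byte char #5 = E5 80 96.
Offset 17: leading byte 0x7C = 01111100 → 1-byte char #6 = 7C.
Offset 18: leading byte 0xE2 = 11100010 → 3-byte char #7 = E2 82 A8.
Leading byte 0xE2 = 11100010 matches 1110xxxx → 3-byte sequence.
Byte 1: 0xE2 = 11100010, payload 0010 (4 bits).
Byte 2: 0x82 = 10000010 (10xxxxxx ✓), payload 000010.
Byte 3: 0xA8 = 10101000 (10xxxxxx ✓), payload 101000.
Concatenate: 0010000010101000 = 0x20A8 (16 bits → U+20A8).

U+20A8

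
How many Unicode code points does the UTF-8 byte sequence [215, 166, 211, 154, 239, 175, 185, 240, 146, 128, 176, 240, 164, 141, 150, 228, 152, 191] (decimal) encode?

Byte at offset 0: 0xD7 = 11010111 → 2-byte char (#1). Advance 2.
Byte at offset 2: 0xD3 = 11010011 → 2-byte char (#2). Advance 2.
Byte at offset 4: 0xEF = 11101111 → 3-byte char (#3). Advance 3.
Byte at offset 7: 0xF0 = 11110000 → 4-byte char (#4). Advance 4.
Byte at offset 11: 0xF0 = 11110000 → 4-byte char (#5). Advance 4.
Byte at offset 15: 0xE4 = 11100100 → 3-byte char (#6). Advance 3.
Reached end at offset 18 after 6 code points.

6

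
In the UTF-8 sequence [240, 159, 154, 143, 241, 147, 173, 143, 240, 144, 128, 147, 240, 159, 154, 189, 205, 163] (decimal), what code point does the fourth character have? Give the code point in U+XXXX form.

U+1F6BD

Offset 0: leading byte 0xF0 = 11110000 → 4-byte char #1 = F0 9F 9A 8F.
Offset 4: leading byte 0xF1 = 11110001 → 4-byte char #2 = F1 93 AD 8F.
Offset 8: leading byte 0xF0 = 11110000 → 4-byte char #3 = F0 90 80 93.
Offset 12: leading byte 0xF0 = 11110000 → 4-byte char #4 = F0 9F 9A BD.
Leading byte 0xF0 = 11110000 matches 11110xxx → 4-byte sequence.
Byte 1: 0xF0 = 11110000, payload 000 (3 bits).
Byte 2: 0x9F = 10011111 (10xxxxxx ✓), payload 011111.
Byte 3: 0x9A = 10011010 (10xxxxxx ✓), payload 011010.
Byte 4: 0xBD = 10111101 (10xxxxxx ✓), payload 111101.
Concatenate: 000011111011010111101 = 0x1F6BD (21 bits → U+1F6BD).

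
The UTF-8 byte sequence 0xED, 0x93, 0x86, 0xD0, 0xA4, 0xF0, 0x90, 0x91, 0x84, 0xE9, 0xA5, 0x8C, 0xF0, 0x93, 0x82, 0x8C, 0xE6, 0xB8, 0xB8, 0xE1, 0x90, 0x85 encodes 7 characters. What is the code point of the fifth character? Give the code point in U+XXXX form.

Offset 0: leading byte 0xED = 11101101 → 3-byte char #1 = ED 93 86.
Offset 3: leading byte 0xD0 = 11010000 → 2-byte char #2 = D0 A4.
Offset 5: leading byte 0xF0 = 11110000 → 4-byte char #3 = F0 90 91 84.
Offset 9: leading byte 0xE9 = 11101001 → 3-byte char #4 = E9 A5 8C.
Offset 12: leading byte 0xF0 = 11110000 → 4-byte char #5 = F0 93 82 8C.
Leading byte 0xF0 = 11110000 matches 11110xxx → 4-byte sequence.
Byte 1: 0xF0 = 11110000, payload 000 (3 bits).
Byte 2: 0x93 = 10010011 (10xxxxxx ✓), payload 010011.
Byte 3: 0x82 = 10000010 (10xxxxxx ✓), payload 000010.
Byte 4: 0x8C = 10001100 (10xxxxxx ✓), payload 001100.
Concatenate: 000010011000010001100 = 0x1308C (21 bits → U+1308C).

U+1308C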